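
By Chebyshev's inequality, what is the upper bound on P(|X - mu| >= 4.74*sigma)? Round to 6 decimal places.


P <= 1/k^2
k^2 = 4.74^2 = 22.4676
1/k^2 = 1 / 22.4676 ≈ 0.04450854

0.044509


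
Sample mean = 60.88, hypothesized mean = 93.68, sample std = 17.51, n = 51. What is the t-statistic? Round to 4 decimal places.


t = (xbar - mu0) / (s/sqrt(n))
xbar - mu0 = 60.88 - 93.68 = -32.8
sqrt(51) ≈ 7.14142843
s/sqrt(n) = 17.51 / 7.14142843 ≈ 2.45189043
t = -32.8 / 2.45189043 ≈ -13.377433

-13.3774


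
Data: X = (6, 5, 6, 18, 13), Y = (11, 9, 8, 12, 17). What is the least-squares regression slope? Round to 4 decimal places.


b = sum((xi-xbar)(yi-ybar)) / sum((xi-xbar)^2)
n = 5, xbar = 48/5 = 9.6, ybar = 57/5 = 11.4
Sxy = sum((xi-xbar)(yi-ybar)) = 48.8
Sxx = sum((xi-xbar)^2) = 129.2
b = Sxy / Sxx = 122/323 ≈ 0.377709

0.3777


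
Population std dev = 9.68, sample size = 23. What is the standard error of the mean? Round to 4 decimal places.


SE = sigma / sqrt(n)
sqrt(23) ≈ 4.795832
SE = 9.68 / 4.795832 ≈ 2.018420

2.0184


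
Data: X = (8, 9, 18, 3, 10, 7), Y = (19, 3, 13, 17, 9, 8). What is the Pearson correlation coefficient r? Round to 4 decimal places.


r = sum((xi-xbar)(yi-ybar)) / sqrt(sum((xi-xbar)^2) * sum((yi-ybar)^2))
n = 6, xbar = 55/6 ≈ 9.166667, ybar = 69/6 = 11.5
Sxy = sum((xi-xbar)(yi-ybar)) = -22.5
Sxx = sum((xi-xbar)^2) = 737/6 ≈ 122.833333
Syy = sum((yi-ybar)^2) = 179.5
sqrt(Sxx*Syy) ≈ 148.487654
r = Sxy / sqrt(Sxx*Syy) = -22.5 / 148.487654 ≈ -0.151528

-0.1515


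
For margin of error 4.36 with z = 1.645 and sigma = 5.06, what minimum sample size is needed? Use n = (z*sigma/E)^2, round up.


z*sigma/E = 1.645 * 5.06 / 4.36 ≈ 1.909106
(z*sigma/E)^2 ≈ 3.644684
round up: n = 4

4


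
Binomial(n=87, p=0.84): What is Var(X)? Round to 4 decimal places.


Var = n*p*(1-p) = 87 * 0.84 * 0.16 = 11.6928

11.6928


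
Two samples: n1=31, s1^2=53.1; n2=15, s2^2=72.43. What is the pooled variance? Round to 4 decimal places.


sp^2 = ((n1-1)*s1^2 + (n2-1)*s2^2)/(n1+n2-2)
(n1-1)*s1^2 = 30 * 53.1 = 1593
(n2-1)*s2^2 = 14 * 72.43 = 1014.02
numerator = 1593 + 1014.02 = 2607.02
n1+n2-2 = 44
sp^2 = 2607.02 / 44 = 130351/2200 ≈ 59.250455

59.2505


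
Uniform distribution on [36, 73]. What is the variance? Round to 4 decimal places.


Var = (b-a)^2 / 12
(b-a)^2 = (73 - 36)^2 = 1369
Var = 1369/12 ≈ 114.083333

114.0833


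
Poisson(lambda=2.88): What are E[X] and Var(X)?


E[X] = Var(X) = lambda = 2.88

2.88, 2.88


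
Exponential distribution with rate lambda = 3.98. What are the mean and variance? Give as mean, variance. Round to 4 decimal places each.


mean = 1/lam, var = 1/lam^2
mean = 1 / 3.98 = 50/199 ≈ 0.251256
lam^2 = 3.98^2 = 15.8404
var = 1 / 15.8404 ≈ 0.063130

0.2513, 0.0631


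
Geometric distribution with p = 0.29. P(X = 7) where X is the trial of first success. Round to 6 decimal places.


P = (1-p)^(k-1) * p
(1-p)^(k-1) = 0.71^6 ≈ 0.1281003
P = 0.1281003 * 0.29 ≈ 0.03714908

0.037149


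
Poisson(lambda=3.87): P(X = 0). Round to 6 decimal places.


P = e^(-lam) * lam^k / k!
e^(-3.87) ≈ 0.02085837
lam^k = 3.87^0 = 1
k! = 0! = 1
P = 0.02085837 * 1 / 1 ≈ 0.020858

0.020858


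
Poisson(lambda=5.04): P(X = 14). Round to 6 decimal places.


P = e^(-lam) * lam^k / k!
e^(-5.04) ≈ 0.006473748
lam^k = 5.04^14 ≈ 6823819180.249039
k! = 14! = 87178291200
P = 0.006473748 * 6823819180.249039 / 87178291200 ≈ 0.000507

0.000507


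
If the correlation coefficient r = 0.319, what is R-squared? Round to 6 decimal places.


R^2 = r^2 = (0.319)^2 = 0.101761

0.101761


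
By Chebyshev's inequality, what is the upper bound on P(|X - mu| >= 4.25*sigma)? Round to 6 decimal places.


P <= 1/k^2
k^2 = 4.25^2 = 18.0625
1/k^2 = 1 / 18.0625 = 16/289 ≈ 0.05536332

0.055363


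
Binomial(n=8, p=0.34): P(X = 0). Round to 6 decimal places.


P = C(n,k) * p^k * (1-p)^(n-k)
C(8,0) = 1
p^k = 0.34^0 = 1
(1-p)^(n-k) = 0.66^8 ≈ 0.03600406
P = 1 * 1 * 0.03600406 ≈ 0.036004

0.036004


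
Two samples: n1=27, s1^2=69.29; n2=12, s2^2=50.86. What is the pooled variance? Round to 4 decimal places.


sp^2 = ((n1-1)*s1^2 + (n2-1)*s2^2)/(n1+n2-2)
(n1-1)*s1^2 = 26 * 69.29 = 1801.54
(n2-1)*s2^2 = 11 * 50.86 = 559.46
numerator = 1801.54 + 559.46 = 2361
n1+n2-2 = 37
sp^2 = 2361 / 37 = 2361/37 ≈ 63.810811

63.8108


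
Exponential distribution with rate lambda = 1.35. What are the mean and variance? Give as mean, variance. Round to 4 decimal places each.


mean = 1/lam, var = 1/lam^2
mean = 1 / 1.35 = 20/27 ≈ 0.740741
lam^2 = 1.35^2 = 1.8225
var = 1 / 1.8225 = 400/729 ≈ 0.548697

0.7407, 0.5487


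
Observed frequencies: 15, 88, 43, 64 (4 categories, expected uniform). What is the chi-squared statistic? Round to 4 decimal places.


chi2 = sum((O-E)^2/E), E = total/4
total = 210, E = 210/4 = 52.5
(15 - 52.5)^2 / 52.5 = 1406.25 / 52.5 = 375/14 ≈ 26.785714
(88 - 52.5)^2 / 52.5 = 1260.25 / 52.5 = 5041/210 ≈ 24.004762
(43 - 52.5)^2 / 52.5 = 90.25 / 52.5 = 361/210 ≈ 1.719048
(64 - 52.5)^2 / 52.5 = 132.25 / 52.5 = 529/210 ≈ 2.519048
chi2 = 1926/35 ≈ 55.028571

55.0286


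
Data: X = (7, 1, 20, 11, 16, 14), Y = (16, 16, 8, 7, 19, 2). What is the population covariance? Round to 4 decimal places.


Cov = (1/n)*sum((xi-xbar)(yi-ybar))
n = 6, xbar = 69/6 = 11.5, ybar = 68/6 = 34/3 ≈ 11.333333
sum((xi-xbar)(yi-ybar)) = -85
Cov = -85 / 6 = -85/6 ≈ -14.166667

-14.1667


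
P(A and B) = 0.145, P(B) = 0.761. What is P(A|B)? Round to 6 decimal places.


P(A|B) = P(A and B) / P(B) = 0.145 / 0.761 = 145/761 ≈ 0.19053876

0.190539


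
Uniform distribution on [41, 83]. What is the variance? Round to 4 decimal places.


Var = (b-a)^2 / 12
(b-a)^2 = (83 - 41)^2 = 1764
Var = 1764/12 = 147

147.0000


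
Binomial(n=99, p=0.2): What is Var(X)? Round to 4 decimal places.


Var = n*p*(1-p) = 99 * 0.2 * 0.8 = 15.84

15.8400


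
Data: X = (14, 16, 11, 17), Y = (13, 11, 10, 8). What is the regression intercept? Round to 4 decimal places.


a = ybar - b*xbar, where b = sum((xi-xbar)(yi-ybar)) / sum((xi-xbar)^2)
n = 4, xbar = 58/4 = 14.5, ybar = 42/4 = 10.5
Sxy = sum((xi-xbar)(yi-ybar)) = -5
Sxx = sum((xi-xbar)^2) = 21
b = Sxy / Sxx = -5/21 ≈ -0.238095
a = 10.5 - (-0.238095) * 14.5 = 293/21 ≈ 13.952381

13.9524


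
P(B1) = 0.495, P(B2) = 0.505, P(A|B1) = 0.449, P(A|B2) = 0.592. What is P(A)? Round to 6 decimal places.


P(A) = P(A|B1)*P(B1) + P(A|B2)*P(B2)
P(A|B1)*P(B1) = 0.449 * 0.495 = 0.222255
P(A|B2)*P(B2) = 0.592 * 0.505 = 0.29896
P(A) = 0.222255 + 0.29896 = 0.521215

0.521215


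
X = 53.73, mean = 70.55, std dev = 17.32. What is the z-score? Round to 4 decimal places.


z = (X - mu) / sigma
X - mu = 53.73 - 70.55 = -16.82
z = -16.82 / 17.32 = -841/866 ≈ -0.971132

-0.9711


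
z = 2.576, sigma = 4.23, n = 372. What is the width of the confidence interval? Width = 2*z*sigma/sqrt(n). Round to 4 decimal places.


width = 2*z*sigma/sqrt(n)
2*z*sigma = 2 * 2.576 * 4.23 = 21.79296
sqrt(372) ≈ 19.287302
width = 21.79296 / 19.287302 ≈ 1.129912

1.1299


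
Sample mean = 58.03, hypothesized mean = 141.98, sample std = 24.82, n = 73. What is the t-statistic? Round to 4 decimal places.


t = (xbar - mu0) / (s/sqrt(n))
xbar - mu0 = 58.03 - 141.98 = -83.95
sqrt(73) ≈ 8.54400375
s/sqrt(n) = 24.82 / 8.54400375 ≈ 2.90496127
t = -83.95 / 2.90496127 ≈ -28.898836

-28.8988


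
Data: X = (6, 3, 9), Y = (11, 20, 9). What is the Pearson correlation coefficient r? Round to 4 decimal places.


r = sum((xi-xbar)(yi-ybar)) / sqrt(sum((xi-xbar)^2) * sum((yi-ybar)^2))
n = 3, xbar = 18/3 = 6, ybar = 40/3 ≈ 13.333333
Sxy = sum((xi-xbar)(yi-ybar)) = -33
Sxx = sum((xi-xbar)^2) = 18
Syy = sum((yi-ybar)^2) = 206/3 ≈ 68.666667
sqrt(Sxx*Syy) ≈ 35.156792
r = Sxy / sqrt(Sxx*Syy) = -33 / 35.156792 ≈ -0.938652

-0.9387


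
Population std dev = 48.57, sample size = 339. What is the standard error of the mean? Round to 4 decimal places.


SE = sigma / sqrt(n)
sqrt(339) ≈ 18.411953
SE = 48.57 / 18.411953 ≈ 2.637960

2.6380


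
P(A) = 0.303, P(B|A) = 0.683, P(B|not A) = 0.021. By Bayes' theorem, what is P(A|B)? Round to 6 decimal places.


P(A|B) = P(B|A)*P(A) / P(B), P(B) = P(B|A)*P(A) + P(B|not A)*P(not A)
P(B|A)*P(A) = 0.683 * 0.303 = 0.206949
P(B|not A)*P(not A) = 0.021 * 0.697 = 0.014637
P(B) = 0.206949 + 0.014637 = 0.221586
P(A|B) = 0.206949 / 0.221586 ≈ 0.93394438

0.933944


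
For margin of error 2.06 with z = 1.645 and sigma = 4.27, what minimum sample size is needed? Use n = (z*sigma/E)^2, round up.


z*sigma/E = 1.645 * 4.27 / 2.06 ≈ 3.409782
(z*sigma/E)^2 ≈ 11.626610
round up: n = 12

12


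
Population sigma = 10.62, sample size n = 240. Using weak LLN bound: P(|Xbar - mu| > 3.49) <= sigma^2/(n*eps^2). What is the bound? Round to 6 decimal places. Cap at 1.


bound = min(1, sigma^2/(n*eps^2))
sigma^2 = 10.62^2 = 112.7844
n*eps^2 = 240 * 3.49^2 = 240 * 12.1801 = 2923.224
sigma^2/(n*eps^2) = 112.7844 / 2923.224 ≈ 0.03858220

0.038582


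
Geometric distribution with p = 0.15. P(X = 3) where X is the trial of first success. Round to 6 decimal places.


P = (1-p)^(k-1) * p
(1-p)^(k-1) = 0.85^2 = 0.7225
P = 0.7225 * 0.15 = 0.108375

0.108375


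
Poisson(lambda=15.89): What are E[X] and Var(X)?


E[X] = Var(X) = lambda = 15.89

15.89, 15.89


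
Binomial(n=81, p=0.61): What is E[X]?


E[X] = n*p = 81 * 0.61 = 49.41

49.41


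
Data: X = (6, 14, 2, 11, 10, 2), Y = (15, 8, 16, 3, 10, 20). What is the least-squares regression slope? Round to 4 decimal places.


b = sum((xi-xbar)(yi-ybar)) / sum((xi-xbar)^2)
n = 6, xbar = 45/6 = 7.5, ybar = 72/6 = 12
Sxy = sum((xi-xbar)(yi-ybar)) = -133
Sxx = sum((xi-xbar)^2) = 123.5
b = Sxy / Sxx = -14/13 ≈ -1.076923

-1.0769


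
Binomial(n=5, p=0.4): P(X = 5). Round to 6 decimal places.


P = C(n,k) * p^k * (1-p)^(n-k)
C(5,5) = 1
p^k = 0.4^5 = 0.01024
(1-p)^(n-k) = 0.6^0 = 1
P = 1 * 0.01024 * 1 = 0.01024

0.010240


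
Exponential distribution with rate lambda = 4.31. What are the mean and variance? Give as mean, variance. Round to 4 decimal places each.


mean = 1/lam, var = 1/lam^2
mean = 1 / 4.31 = 100/431 ≈ 0.232019
lam^2 = 4.31^2 = 18.5761
var = 1 / 18.5761 ≈ 0.053833

0.2320, 0.0538


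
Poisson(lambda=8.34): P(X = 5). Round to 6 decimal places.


P = e^(-lam) * lam^k / k!
e^(-8.34) ≈ 0.0002387723
lam^k = 8.34^5 ≈ 40348.765638
k! = 5! = 120
P = 0.0002387723 * 40348.765638 / 120 ≈ 0.080285

0.080285


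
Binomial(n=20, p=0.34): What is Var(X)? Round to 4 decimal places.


Var = n*p*(1-p) = 20 * 0.34 * 0.66 = 4.488

4.4880


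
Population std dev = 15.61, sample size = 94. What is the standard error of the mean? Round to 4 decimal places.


SE = sigma / sqrt(n)
sqrt(94) ≈ 9.695360
SE = 15.61 / 9.695360 ≈ 1.610049

1.6100


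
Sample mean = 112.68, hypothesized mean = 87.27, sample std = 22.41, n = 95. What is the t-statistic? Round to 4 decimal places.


t = (xbar - mu0) / (s/sqrt(n))
xbar - mu0 = 112.68 - 87.27 = 25.41
sqrt(95) ≈ 9.74679434
s/sqrt(n) = 22.41 / 9.74679434 ≈ 2.29921749
t = 25.41 / 2.29921749 ≈ 11.051586

11.0516


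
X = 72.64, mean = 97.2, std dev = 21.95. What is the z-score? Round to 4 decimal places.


z = (X - mu) / sigma
X - mu = 72.64 - 97.2 = -24.56
z = -24.56 / 21.95 = -2456/2195 ≈ -1.118907

-1.1189


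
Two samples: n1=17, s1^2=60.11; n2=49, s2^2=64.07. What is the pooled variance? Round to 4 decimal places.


sp^2 = ((n1-1)*s1^2 + (n2-1)*s2^2)/(n1+n2-2)
(n1-1)*s1^2 = 16 * 60.11 = 961.76
(n2-1)*s2^2 = 48 * 64.07 = 3075.36
numerator = 961.76 + 3075.36 = 4037.12
n1+n2-2 = 64
sp^2 = 4037.12 / 64 = 63.08

63.0800


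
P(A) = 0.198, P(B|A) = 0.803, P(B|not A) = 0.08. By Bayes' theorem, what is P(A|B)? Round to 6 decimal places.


P(A|B) = P(B|A)*P(A) / P(B), P(B) = P(B|A)*P(A) + P(B|not A)*P(not A)
P(B|A)*P(A) = 0.803 * 0.198 = 0.158994
P(B|not A)*P(not A) = 0.08 * 0.802 = 0.06416
P(B) = 0.158994 + 0.06416 = 0.223154
P(A|B) = 0.158994 / 0.223154 ≈ 0.71248555

0.712486


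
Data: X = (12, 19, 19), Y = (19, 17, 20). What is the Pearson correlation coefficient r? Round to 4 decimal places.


r = sum((xi-xbar)(yi-ybar)) / sqrt(sum((xi-xbar)^2) * sum((yi-ybar)^2))
n = 3, xbar = 50/3 ≈ 16.666667, ybar = 56/3 ≈ 18.666667
Sxy = sum((xi-xbar)(yi-ybar)) = -7/3 ≈ -2.333333
Sxx = sum((xi-xbar)^2) = 98/3 ≈ 32.666667
Syy = sum((yi-ybar)^2) = 14/3 ≈ 4.666667
sqrt(Sxx*Syy) ≈ 12.346839
r = Sxy / sqrt(Sxx*Syy) = -2.333333 / 12.346839 ≈ -0.188982

-0.1890


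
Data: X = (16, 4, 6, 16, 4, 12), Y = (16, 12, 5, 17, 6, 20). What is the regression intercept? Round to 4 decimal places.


a = ybar - b*xbar, where b = sum((xi-xbar)(yi-ybar)) / sum((xi-xbar)^2)
n = 6, xbar = 58/6 = 29/3 ≈ 9.666667, ybar = 76/6 = 38/3 ≈ 12.666667
Sxy = sum((xi-xbar)(yi-ybar)) = 406/3 ≈ 135.333333
Sxx = sum((xi-xbar)^2) = 490/3 ≈ 163.333333
b = Sxy / Sxx = 29/35 ≈ 0.828571
a = 12.666667 - 0.828571 * 9.666667 = 163/35 ≈ 4.657143

4.6571


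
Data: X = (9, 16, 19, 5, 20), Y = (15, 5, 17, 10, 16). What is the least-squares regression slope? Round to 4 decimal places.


b = sum((xi-xbar)(yi-ybar)) / sum((xi-xbar)^2)
n = 5, xbar = 69/5 = 13.8, ybar = 63/5 = 12.6
Sxy = sum((xi-xbar)(yi-ybar)) = 38.6
Sxx = sum((xi-xbar)^2) = 170.8
b = Sxy / Sxx = 193/854 ≈ 0.225995

0.2260


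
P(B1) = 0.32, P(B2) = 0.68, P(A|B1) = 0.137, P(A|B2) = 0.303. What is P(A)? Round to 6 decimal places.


P(A) = P(A|B1)*P(B1) + P(A|B2)*P(B2)
P(A|B1)*P(B1) = 0.137 * 0.32 = 0.04384
P(A|B2)*P(B2) = 0.303 * 0.68 = 0.20604
P(A) = 0.04384 + 0.20604 = 0.24988

0.249880


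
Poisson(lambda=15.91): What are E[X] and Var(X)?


E[X] = Var(X) = lambda = 15.91

15.91, 15.91


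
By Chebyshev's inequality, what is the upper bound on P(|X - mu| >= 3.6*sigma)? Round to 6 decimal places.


P <= 1/k^2
k^2 = 3.6^2 = 12.96
1/k^2 = 1 / 12.96 = 25/324 ≈ 0.07716049

0.077160


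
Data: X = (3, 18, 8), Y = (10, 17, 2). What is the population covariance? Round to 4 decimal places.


Cov = (1/n)*sum((xi-xbar)(yi-ybar))
n = 3, xbar = 29/3 ≈ 9.666667, ybar = 29/3 ≈ 9.666667
sum((xi-xbar)(yi-ybar)) = 215/3 ≈ 71.666667
Cov = 71.666667 / 3 = 215/9 ≈ 23.888889

23.8889


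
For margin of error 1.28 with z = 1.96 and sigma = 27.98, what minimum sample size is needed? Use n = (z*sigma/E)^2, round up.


z*sigma/E = 1.96 * 27.98 / 1.28 = 42.844375
(z*sigma/E)^2 ≈ 1835.640469
round up: n = 1836

1836


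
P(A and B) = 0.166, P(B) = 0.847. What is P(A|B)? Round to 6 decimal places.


P(A|B) = P(A and B) / P(B) = 0.166 / 0.847 = 166/847 ≈ 0.19598583

0.195986


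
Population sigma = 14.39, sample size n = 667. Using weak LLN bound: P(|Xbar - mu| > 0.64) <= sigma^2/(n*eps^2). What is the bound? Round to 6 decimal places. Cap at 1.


bound = min(1, sigma^2/(n*eps^2))
sigma^2 = 14.39^2 = 207.0721
n*eps^2 = 667 * 0.64^2 = 667 * 0.4096 = 273.2032
sigma^2/(n*eps^2) = 207.0721 / 273.2032 ≈ 0.75794171

0.757942


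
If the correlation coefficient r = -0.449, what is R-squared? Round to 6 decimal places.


R^2 = r^2 = (-0.449)^2 = 0.201601

0.201601


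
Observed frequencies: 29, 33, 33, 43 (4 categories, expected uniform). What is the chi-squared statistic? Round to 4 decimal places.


chi2 = sum((O-E)^2/E), E = total/4
total = 138, E = 138/4 = 34.5
(29 - 34.5)^2 / 34.5 = 30.25 / 34.5 = 121/138 ≈ 0.876812
(33 - 34.5)^2 / 34.5 = 2.25 / 34.5 = 3/46 ≈ 0.065217
(33 - 34.5)^2 / 34.5 = 2.25 / 34.5 = 3/46 ≈ 0.065217
(43 - 34.5)^2 / 34.5 = 72.25 / 34.5 = 289/138 ≈ 2.094203
chi2 = 214/69 ≈ 3.101449

3.1014


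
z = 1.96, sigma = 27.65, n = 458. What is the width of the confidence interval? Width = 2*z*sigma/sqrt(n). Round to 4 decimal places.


width = 2*z*sigma/sqrt(n)
2*z*sigma = 2 * 1.96 * 27.65 = 108.388
sqrt(458) ≈ 21.400935
width = 108.388 / 21.400935 ≈ 5.064639

5.0646


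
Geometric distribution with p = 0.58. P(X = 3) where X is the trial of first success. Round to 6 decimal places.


P = (1-p)^(k-1) * p
(1-p)^(k-1) = 0.42^2 = 0.1764
P = 0.1764 * 0.58 = 0.102312

0.102312


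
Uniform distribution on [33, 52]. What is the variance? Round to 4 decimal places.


Var = (b-a)^2 / 12
(b-a)^2 = (52 - 33)^2 = 361
Var = 361/12 ≈ 30.083333

30.0833


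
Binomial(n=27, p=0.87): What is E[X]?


E[X] = n*p = 27 * 0.87 = 23.49

23.49


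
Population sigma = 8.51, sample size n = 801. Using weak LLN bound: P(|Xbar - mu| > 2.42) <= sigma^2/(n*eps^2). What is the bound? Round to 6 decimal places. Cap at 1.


bound = min(1, sigma^2/(n*eps^2))
sigma^2 = 8.51^2 = 72.4201
n*eps^2 = 801 * 2.42^2 = 801 * 5.8564 = 4690.9764
sigma^2/(n*eps^2) = 72.4201 / 4690.9764 ≈ 0.01543817

0.015438


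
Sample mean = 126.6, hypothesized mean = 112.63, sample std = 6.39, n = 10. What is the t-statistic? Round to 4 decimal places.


t = (xbar - mu0) / (s/sqrt(n))
xbar - mu0 = 126.6 - 112.63 = 13.97
sqrt(10) ≈ 3.16227766
s/sqrt(n) = 6.39 / 3.16227766 ≈ 2.02069542
t = 13.97 / 2.02069542 ≈ 6.913461

6.9135


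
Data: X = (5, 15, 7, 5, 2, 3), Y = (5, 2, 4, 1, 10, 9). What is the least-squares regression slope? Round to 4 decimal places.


b = sum((xi-xbar)(yi-ybar)) / sum((xi-xbar)^2)
n = 6, xbar = 37/6 ≈ 6.166667, ybar = 31/6 ≈ 5.166667
Sxy = sum((xi-xbar)(yi-ybar)) = -337/6 ≈ -56.166667
Sxx = sum((xi-xbar)^2) = 653/6 ≈ 108.833333
b = Sxy / Sxx = -337/653 ≈ -0.516080

-0.5161


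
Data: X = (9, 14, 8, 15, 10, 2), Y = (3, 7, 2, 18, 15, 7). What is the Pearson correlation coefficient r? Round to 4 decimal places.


r = sum((xi-xbar)(yi-ybar)) / sqrt(sum((xi-xbar)^2) * sum((yi-ybar)^2))
n = 6, xbar = 58/6 = 29/3 ≈ 9.666667, ybar = 52/6 = 26/3 ≈ 8.666667
Sxy = sum((xi-xbar)(yi-ybar)) = 217/3 ≈ 72.333333
Sxx = sum((xi-xbar)^2) = 328/3 ≈ 109.333333
Syy = sum((yi-ybar)^2) = 628/3 ≈ 209.333333
sqrt(Sxx*Syy) ≈ 151.284867
r = Sxy / sqrt(Sxx*Syy) = 72.333333 / 151.284867 ≈ 0.478127

0.4781


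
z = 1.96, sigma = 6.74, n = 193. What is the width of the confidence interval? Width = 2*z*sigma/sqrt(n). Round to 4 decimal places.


width = 2*z*sigma/sqrt(n)
2*z*sigma = 2 * 1.96 * 6.74 = 26.4208
sqrt(193) ≈ 13.892444
width = 26.4208 / 13.892444 ≈ 1.901811

1.9018


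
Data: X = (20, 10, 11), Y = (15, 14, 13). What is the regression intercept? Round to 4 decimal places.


a = ybar - b*xbar, where b = sum((xi-xbar)(yi-ybar)) / sum((xi-xbar)^2)
n = 3, xbar = 41/3 ≈ 13.666667, ybar = 42/3 = 14
Sxy = sum((xi-xbar)(yi-ybar)) = 9
Sxx = sum((xi-xbar)^2) = 182/3 ≈ 60.666667
b = Sxy / Sxx = 27/182 ≈ 0.148352
a = 14 - 0.148352 * 13.666667 = 2179/182 ≈ 11.972527

11.9725


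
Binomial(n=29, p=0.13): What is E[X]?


E[X] = n*p = 29 * 0.13 = 3.77

3.77


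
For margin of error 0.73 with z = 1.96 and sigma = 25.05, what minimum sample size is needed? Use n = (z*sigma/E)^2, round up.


z*sigma/E = 1.96 * 25.05 / 0.73 = 24549/365 ≈ 67.257534
(z*sigma/E)^2 ≈ 4523.575913
round up: n = 4524

4524


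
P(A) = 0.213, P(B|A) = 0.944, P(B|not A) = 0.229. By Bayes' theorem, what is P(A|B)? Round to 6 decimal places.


P(A|B) = P(B|A)*P(A) / P(B), P(B) = P(B|A)*P(A) + P(B|not A)*P(not A)
P(B|A)*P(A) = 0.944 * 0.213 = 0.201072
P(B|not A)*P(not A) = 0.229 * 0.787 = 0.180223
P(B) = 0.201072 + 0.180223 = 0.381295
P(A|B) = 0.201072 / 0.381295 ≈ 0.52733972

0.527340


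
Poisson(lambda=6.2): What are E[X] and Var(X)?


E[X] = Var(X) = lambda = 6.2

6.2, 6.2


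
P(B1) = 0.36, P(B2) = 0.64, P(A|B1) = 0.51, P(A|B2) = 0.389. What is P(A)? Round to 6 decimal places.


P(A) = P(A|B1)*P(B1) + P(A|B2)*P(B2)
P(A|B1)*P(B1) = 0.51 * 0.36 = 0.1836
P(A|B2)*P(B2) = 0.389 * 0.64 = 0.24896
P(A) = 0.1836 + 0.24896 = 0.43256

0.432560


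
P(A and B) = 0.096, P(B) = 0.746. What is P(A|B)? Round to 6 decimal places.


P(A|B) = P(A and B) / P(B) = 0.096 / 0.746 = 48/373 ≈ 0.12868633

0.128686


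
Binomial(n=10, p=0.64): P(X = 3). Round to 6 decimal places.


P = C(n,k) * p^k * (1-p)^(n-k)
C(10,3) = 120
p^k = 0.64^3 = 0.262144
(1-p)^(n-k) = 0.36^7 ≈ 0.0007836416
P = 120 * 0.262144 * 0.0007836416 ≈ 0.024651

0.024651


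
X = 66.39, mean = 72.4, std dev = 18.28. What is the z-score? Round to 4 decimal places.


z = (X - mu) / sigma
X - mu = 66.39 - 72.4 = -6.01
z = -6.01 / 18.28 = -601/1828 ≈ -0.328775

-0.3288


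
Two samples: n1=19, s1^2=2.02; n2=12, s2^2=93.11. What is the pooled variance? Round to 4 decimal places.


sp^2 = ((n1-1)*s1^2 + (n2-1)*s2^2)/(n1+n2-2)
(n1-1)*s1^2 = 18 * 2.02 = 36.36
(n2-1)*s2^2 = 11 * 93.11 = 1024.21
numerator = 36.36 + 1024.21 = 1060.57
n1+n2-2 = 29
sp^2 = 1060.57 / 29 = 106057/2900 ≈ 36.571379

36.5714


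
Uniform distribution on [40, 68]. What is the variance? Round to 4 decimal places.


Var = (b-a)^2 / 12
(b-a)^2 = (68 - 40)^2 = 784
Var = 784/12 ≈ 65.333333

65.3333


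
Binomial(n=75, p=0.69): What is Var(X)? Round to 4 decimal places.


Var = n*p*(1-p) = 75 * 0.69 * 0.31 = 16.0425

16.0425


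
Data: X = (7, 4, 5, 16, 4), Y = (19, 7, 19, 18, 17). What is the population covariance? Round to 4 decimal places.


Cov = (1/n)*sum((xi-xbar)(yi-ybar))
n = 5, xbar = 36/5 = 7.2, ybar = 80/5 = 16
sum((xi-xbar)(yi-ybar)) = 36
Cov = 36 / 5 = 7.2

7.2000


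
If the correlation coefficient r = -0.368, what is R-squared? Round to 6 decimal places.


R^2 = r^2 = (-0.368)^2 = 0.135424

0.135424


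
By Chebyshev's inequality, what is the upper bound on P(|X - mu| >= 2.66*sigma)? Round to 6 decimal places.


P <= 1/k^2
k^2 = 2.66^2 = 7.0756
1/k^2 = 1 / 7.0756 ≈ 0.14133077

0.141331


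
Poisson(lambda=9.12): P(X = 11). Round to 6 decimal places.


P = e^(-lam) * lam^k / k!
e^(-9.12) ≈ 0.0001094547
lam^k = 9.12^11 ≈ 36303059011.235319
k! = 11! = 39916800
P = 0.0001094547 * 36303059011.235319 / 39916800 ≈ 0.099546

0.099546


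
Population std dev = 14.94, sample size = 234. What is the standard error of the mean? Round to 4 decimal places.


SE = sigma / sqrt(n)
sqrt(234) ≈ 15.297059
SE = 14.94 / 15.297059 ≈ 0.976658

0.9767


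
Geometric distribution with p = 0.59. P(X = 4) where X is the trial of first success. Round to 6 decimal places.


P = (1-p)^(k-1) * p
(1-p)^(k-1) = 0.41^3 = 0.068921
P = 0.068921 * 0.59 = 0.04066339

0.040663


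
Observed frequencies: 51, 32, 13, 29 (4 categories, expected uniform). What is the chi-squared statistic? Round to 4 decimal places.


chi2 = sum((O-E)^2/E), E = total/4
total = 125, E = 125/4 = 31.25
(51 - 31.25)^2 / 31.25 = 390.0625 / 31.25 = 12.482
(32 - 31.25)^2 / 31.25 = 0.5625 / 31.25 = 0.018
(13 - 31.25)^2 / 31.25 = 333.0625 / 31.25 = 10.658
(29 - 31.25)^2 / 31.25 = 5.0625 / 31.25 = 0.162
chi2 = 23.32

23.3200


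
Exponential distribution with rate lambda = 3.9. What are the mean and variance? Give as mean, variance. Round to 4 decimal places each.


mean = 1/lam, var = 1/lam^2
mean = 1 / 3.9 = 10/39 ≈ 0.256410
lam^2 = 3.9^2 = 15.21
var = 1 / 15.21 = 100/1521 ≈ 0.065746

0.2564, 0.0657


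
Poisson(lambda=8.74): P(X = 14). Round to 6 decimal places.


P = e^(-lam) * lam^k / k!
e^(-8.74) ≈ 0.0001600539
lam^k = 8.74^14 ≈ 15176095712039.957487
k! = 14! = 87178291200
P = 0.0001600539 * 15176095712039.957487 / 87178291200 ≈ 0.027862

0.027862


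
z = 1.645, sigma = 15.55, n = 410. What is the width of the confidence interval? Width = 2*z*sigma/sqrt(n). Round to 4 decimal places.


width = 2*z*sigma/sqrt(n)
2*z*sigma = 2 * 1.645 * 15.55 = 51.1595
sqrt(410) ≈ 20.248457
width = 51.1595 / 20.248457 ≈ 2.526588

2.5266


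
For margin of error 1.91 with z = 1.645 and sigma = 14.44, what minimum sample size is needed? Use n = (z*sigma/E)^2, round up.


z*sigma/E = 1.645 * 14.44 / 1.91 = 118769/9550 ≈ 12.436545
(z*sigma/E)^2 ≈ 154.667639
round up: n = 155

155


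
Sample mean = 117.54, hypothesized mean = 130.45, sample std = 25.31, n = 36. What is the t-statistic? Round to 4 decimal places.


t = (xbar - mu0) / (s/sqrt(n))
xbar - mu0 = 117.54 - 130.45 = -12.91
sqrt(36) = 6
s/sqrt(n) = 25.31 / 6 = 2531/600 ≈ 4.21833333
t = -12.91 / 4.21833333 = -7746/2531 ≈ -3.060450

-3.0605


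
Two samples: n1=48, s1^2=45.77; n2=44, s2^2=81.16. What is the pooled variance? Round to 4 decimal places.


sp^2 = ((n1-1)*s1^2 + (n2-1)*s2^2)/(n1+n2-2)
(n1-1)*s1^2 = 47 * 45.77 = 2151.19
(n2-1)*s2^2 = 43 * 81.16 = 3489.88
numerator = 2151.19 + 3489.88 = 5641.07
n1+n2-2 = 90
sp^2 = 5641.07 / 90 = 564107/9000 ≈ 62.678556

62.6786


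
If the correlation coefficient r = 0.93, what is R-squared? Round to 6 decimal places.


R^2 = r^2 = (0.93)^2 = 0.8649

0.864900


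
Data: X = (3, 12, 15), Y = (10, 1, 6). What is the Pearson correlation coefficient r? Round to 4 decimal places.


r = sum((xi-xbar)(yi-ybar)) / sqrt(sum((xi-xbar)^2) * sum((yi-ybar)^2))
n = 3, xbar = 30/3 = 10, ybar = 17/3 ≈ 5.666667
Sxy = sum((xi-xbar)(yi-ybar)) = -38
Sxx = sum((xi-xbar)^2) = 78
Syy = sum((yi-ybar)^2) = 122/3 ≈ 40.666667
sqrt(Sxx*Syy) ≈ 56.320511
r = Sxy / sqrt(Sxx*Syy) = -38 / 56.320511 ≈ -0.674710

-0.6747


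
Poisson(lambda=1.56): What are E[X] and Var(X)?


E[X] = Var(X) = lambda = 1.56

1.56, 1.56


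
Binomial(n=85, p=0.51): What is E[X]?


E[X] = n*p = 85 * 0.51 = 43.35

43.35


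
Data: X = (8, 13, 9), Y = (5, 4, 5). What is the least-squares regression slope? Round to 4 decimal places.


b = sum((xi-xbar)(yi-ybar)) / sum((xi-xbar)^2)
n = 3, xbar = 30/3 = 10, ybar = 14/3 ≈ 4.666667
Sxy = sum((xi-xbar)(yi-ybar)) = -3
Sxx = sum((xi-xbar)^2) = 14
b = Sxy / Sxx = -3/14 ≈ -0.214286

-0.2143


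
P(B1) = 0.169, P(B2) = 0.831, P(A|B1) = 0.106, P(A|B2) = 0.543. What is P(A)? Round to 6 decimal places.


P(A) = P(A|B1)*P(B1) + P(A|B2)*P(B2)
P(A|B1)*P(B1) = 0.106 * 0.169 = 0.017914
P(A|B2)*P(B2) = 0.543 * 0.831 = 0.451233
P(A) = 0.017914 + 0.451233 = 0.469147

0.469147


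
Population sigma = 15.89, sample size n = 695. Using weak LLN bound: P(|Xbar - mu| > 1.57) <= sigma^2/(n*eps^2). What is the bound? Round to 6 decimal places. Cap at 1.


bound = min(1, sigma^2/(n*eps^2))
sigma^2 = 15.89^2 = 252.4921
n*eps^2 = 695 * 1.57^2 = 695 * 2.4649 = 1713.1055
sigma^2/(n*eps^2) = 252.4921 / 1713.1055 ≈ 0.14738853

0.147389


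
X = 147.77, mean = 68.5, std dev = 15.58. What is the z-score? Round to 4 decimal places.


z = (X - mu) / sigma
X - mu = 147.77 - 68.5 = 79.27
z = 79.27 / 15.58 = 7927/1558 ≈ 5.087933

5.0879


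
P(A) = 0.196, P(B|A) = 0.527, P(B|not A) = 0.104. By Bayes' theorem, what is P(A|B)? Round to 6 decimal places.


P(A|B) = P(B|A)*P(A) / P(B), P(B) = P(B|A)*P(A) + P(B|not A)*P(not A)
P(B|A)*P(A) = 0.527 * 0.196 = 0.103292
P(B|not A)*P(not A) = 0.104 * 0.804 = 0.083616
P(B) = 0.103292 + 0.083616 = 0.186908
P(A|B) = 0.103292 / 0.186908 ≈ 0.55263552

0.552636


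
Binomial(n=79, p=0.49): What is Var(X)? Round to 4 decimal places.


Var = n*p*(1-p) = 79 * 0.49 * 0.51 = 19.7421

19.7421


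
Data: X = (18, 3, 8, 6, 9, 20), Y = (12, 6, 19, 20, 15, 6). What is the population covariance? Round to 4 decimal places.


Cov = (1/n)*sum((xi-xbar)(yi-ybar))
n = 6, xbar = 64/6 = 32/3 ≈ 10.666667, ybar = 78/6 = 13
sum((xi-xbar)(yi-ybar)) = -71
Cov = -71 / 6 = -71/6 ≈ -11.833333

-11.8333


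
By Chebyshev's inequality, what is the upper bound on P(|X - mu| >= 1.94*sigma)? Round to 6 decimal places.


P <= 1/k^2
k^2 = 1.94^2 = 3.7636
1/k^2 = 1 / 3.7636 = 2500/9409 ≈ 0.26570305

0.265703


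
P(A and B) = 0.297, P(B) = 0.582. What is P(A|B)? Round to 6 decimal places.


P(A|B) = P(A and B) / P(B) = 0.297 / 0.582 = 99/194 ≈ 0.51030928

0.510309


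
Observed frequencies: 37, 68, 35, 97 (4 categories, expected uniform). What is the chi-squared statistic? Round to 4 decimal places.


chi2 = sum((O-E)^2/E), E = total/4
total = 237, E = 237/4 = 59.25
(37 - 59.25)^2 / 59.25 = 495.0625 / 59.25 = 7921/948 ≈ 8.355485
(68 - 59.25)^2 / 59.25 = 76.5625 / 59.25 = 1225/948 ≈ 1.292194
(35 - 59.25)^2 / 59.25 = 588.0625 / 59.25 = 9409/948 ≈ 9.925105
(97 - 59.25)^2 / 59.25 = 1425.0625 / 59.25 = 22801/948 ≈ 24.051688
chi2 = 10339/237 ≈ 43.624473

43.6245


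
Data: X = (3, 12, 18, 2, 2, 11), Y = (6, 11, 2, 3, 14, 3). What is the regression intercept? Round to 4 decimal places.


a = ybar - b*xbar, where b = sum((xi-xbar)(yi-ybar)) / sum((xi-xbar)^2)
n = 6, xbar = 48/6 = 8, ybar = 39/6 = 6.5
Sxy = sum((xi-xbar)(yi-ybar)) = -59
Sxx = sum((xi-xbar)^2) = 222
b = Sxy / Sxx = -59/222 ≈ -0.265766
a = 6.5 - (-0.265766) * 8 = 1915/222 ≈ 8.626126

8.6261


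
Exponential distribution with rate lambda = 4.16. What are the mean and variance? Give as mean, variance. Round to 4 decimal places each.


mean = 1/lam, var = 1/lam^2
mean = 1 / 4.16 = 25/104 ≈ 0.240385
lam^2 = 4.16^2 = 17.3056
var = 1 / 17.3056 ≈ 0.057785

0.2404, 0.0578


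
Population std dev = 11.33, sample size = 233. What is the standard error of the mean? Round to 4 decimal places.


SE = sigma / sqrt(n)
sqrt(233) ≈ 15.264338
SE = 11.33 / 15.264338 ≈ 0.742253

0.7423


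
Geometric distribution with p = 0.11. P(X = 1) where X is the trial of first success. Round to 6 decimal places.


P = (1-p)^(k-1) * p
(1-p)^(k-1) = 0.89^0 = 1
P = 1 * 0.11 = 0.11

0.110000


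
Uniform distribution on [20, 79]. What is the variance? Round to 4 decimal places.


Var = (b-a)^2 / 12
(b-a)^2 = (79 - 20)^2 = 3481
Var = 3481/12 ≈ 290.083333

290.0833


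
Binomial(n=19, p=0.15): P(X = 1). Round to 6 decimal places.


P = C(n,k) * p^k * (1-p)^(n-k)
C(19,1) = 19
p^k = 0.15^1 = 0.15
(1-p)^(n-k) = 0.85^18 ≈ 0.05364641
P = 19 * 0.15 * 0.05364641 ≈ 0.152892

0.152892


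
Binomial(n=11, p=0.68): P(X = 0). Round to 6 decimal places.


P = C(n,k) * p^k * (1-p)^(n-k)
C(11,0) = 1
p^k = 0.68^0 = 1
(1-p)^(n-k) = 0.32^11 ≈ 0.000003602880
P = 1 * 1 * 0.000003602880 ≈ 0.000004

0.000004


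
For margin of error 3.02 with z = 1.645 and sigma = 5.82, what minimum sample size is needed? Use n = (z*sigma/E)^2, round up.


z*sigma/E = 1.645 * 5.82 / 3.02 ≈ 3.170166
(z*sigma/E)^2 ≈ 10.049950
round up: n = 11

11


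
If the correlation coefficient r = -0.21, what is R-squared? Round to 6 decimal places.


R^2 = r^2 = (-0.21)^2 = 0.0441

0.044100


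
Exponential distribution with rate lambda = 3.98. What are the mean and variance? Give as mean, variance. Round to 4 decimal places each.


mean = 1/lam, var = 1/lam^2
mean = 1 / 3.98 = 50/199 ≈ 0.251256
lam^2 = 3.98^2 = 15.8404
var = 1 / 15.8404 ≈ 0.063130

0.2513, 0.0631


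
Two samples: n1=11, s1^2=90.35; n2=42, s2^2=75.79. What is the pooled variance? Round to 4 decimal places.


sp^2 = ((n1-1)*s1^2 + (n2-1)*s2^2)/(n1+n2-2)
(n1-1)*s1^2 = 10 * 90.35 = 903.5
(n2-1)*s2^2 = 41 * 75.79 = 3107.39
numerator = 903.5 + 3107.39 = 4010.89
n1+n2-2 = 51
sp^2 = 4010.89 / 51 = 401089/5100 ≈ 78.644902

78.6449


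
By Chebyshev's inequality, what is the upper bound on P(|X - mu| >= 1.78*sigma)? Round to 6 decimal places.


P <= 1/k^2
k^2 = 1.78^2 = 3.1684
1/k^2 = 1 / 3.1684 = 2500/7921 ≈ 0.31561672

0.315617


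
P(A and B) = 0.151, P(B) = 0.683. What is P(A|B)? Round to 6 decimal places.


P(A|B) = P(A and B) / P(B) = 0.151 / 0.683 = 151/683 ≈ 0.22108346

0.221083


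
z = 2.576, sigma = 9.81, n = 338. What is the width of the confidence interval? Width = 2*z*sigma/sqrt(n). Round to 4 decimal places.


width = 2*z*sigma/sqrt(n)
2*z*sigma = 2 * 2.576 * 9.81 = 50.54112
sqrt(338) ≈ 18.384776
width = 50.54112 / 18.384776 ≈ 2.749075

2.7491


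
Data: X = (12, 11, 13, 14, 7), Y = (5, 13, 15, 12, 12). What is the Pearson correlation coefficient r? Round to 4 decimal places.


r = sum((xi-xbar)(yi-ybar)) / sqrt(sum((xi-xbar)^2) * sum((yi-ybar)^2))
n = 5, xbar = 57/5 = 11.4, ybar = 57/5 = 11.4
Sxy = sum((xi-xbar)(yi-ybar)) = 0.2
Sxx = sum((xi-xbar)^2) = 29.2
Syy = sum((yi-ybar)^2) = 57.2
sqrt(Sxx*Syy) ≈ 40.868570
r = Sxy / sqrt(Sxx*Syy) = 0.2 / 40.868570 ≈ 0.004894

0.0049


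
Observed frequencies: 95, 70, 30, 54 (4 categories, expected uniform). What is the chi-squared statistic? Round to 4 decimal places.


chi2 = sum((O-E)^2/E), E = total/4
total = 249, E = 249/4 = 62.25
(95 - 62.25)^2 / 62.25 = 1072.5625 / 62.25 = 17161/996 ≈ 17.229920
(70 - 62.25)^2 / 62.25 = 60.0625 / 62.25 = 961/996 ≈ 0.964859
(30 - 62.25)^2 / 62.25 = 1040.0625 / 62.25 = 5547/332 ≈ 16.707831
(54 - 62.25)^2 / 62.25 = 68.0625 / 62.25 = 363/332 ≈ 1.093373
chi2 = 8963/249 ≈ 35.995984

35.9960


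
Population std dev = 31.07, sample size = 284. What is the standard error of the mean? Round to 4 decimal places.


SE = sigma / sqrt(n)
sqrt(284) ≈ 16.852300
SE = 31.07 / 16.852300 ≈ 1.843665

1.8437


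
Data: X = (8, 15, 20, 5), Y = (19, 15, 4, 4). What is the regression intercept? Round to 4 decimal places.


a = ybar - b*xbar, where b = sum((xi-xbar)(yi-ybar)) / sum((xi-xbar)^2)
n = 4, xbar = 48/4 = 12, ybar = 42/4 = 10.5
Sxy = sum((xi-xbar)(yi-ybar)) = -27
Sxx = sum((xi-xbar)^2) = 138
b = Sxy / Sxx = -9/46 ≈ -0.195652
a = 10.5 - (-0.195652) * 12 = 591/46 ≈ 12.847826

12.8478


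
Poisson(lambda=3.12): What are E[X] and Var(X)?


E[X] = Var(X) = lambda = 3.12

3.12, 3.12


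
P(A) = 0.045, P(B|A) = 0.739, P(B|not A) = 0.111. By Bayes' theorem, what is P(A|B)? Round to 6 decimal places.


P(A|B) = P(B|A)*P(A) / P(B), P(B) = P(B|A)*P(A) + P(B|not A)*P(not A)
P(B|A)*P(A) = 0.739 * 0.045 = 0.033255
P(B|not A)*P(not A) = 0.111 * 0.955 = 0.106005
P(B) = 0.033255 + 0.106005 = 0.13926
P(A|B) = 0.033255 / 0.13926 = 2217/9284 ≈ 0.23879793

0.238798


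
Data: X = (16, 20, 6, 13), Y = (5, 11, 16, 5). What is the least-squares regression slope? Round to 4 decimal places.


b = sum((xi-xbar)(yi-ybar)) / sum((xi-xbar)^2)
n = 4, xbar = 55/4 = 13.75, ybar = 37/4 = 9.25
Sxy = sum((xi-xbar)(yi-ybar)) = -47.75
Sxx = sum((xi-xbar)^2) = 104.75
b = Sxy / Sxx = -191/419 ≈ -0.455847

-0.4558


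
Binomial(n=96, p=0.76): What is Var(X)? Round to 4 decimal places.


Var = n*p*(1-p) = 96 * 0.76 * 0.24 = 17.5104

17.5104


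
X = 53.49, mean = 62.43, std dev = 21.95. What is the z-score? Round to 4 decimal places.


z = (X - mu) / sigma
X - mu = 53.49 - 62.43 = -8.94
z = -8.94 / 21.95 = -894/2195 ≈ -0.407289

-0.4073


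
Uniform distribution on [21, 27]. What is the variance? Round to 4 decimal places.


Var = (b-a)^2 / 12
(b-a)^2 = (27 - 21)^2 = 36
Var = 36/12 = 3

3.0000


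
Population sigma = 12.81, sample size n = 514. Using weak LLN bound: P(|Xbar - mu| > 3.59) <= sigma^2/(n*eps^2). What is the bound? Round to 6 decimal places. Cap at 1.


bound = min(1, sigma^2/(n*eps^2))
sigma^2 = 12.81^2 = 164.0961
n*eps^2 = 514 * 3.59^2 = 514 * 12.8881 = 6624.4834
sigma^2/(n*eps^2) = 164.0961 / 6624.4834 ≈ 0.02477115

0.024771


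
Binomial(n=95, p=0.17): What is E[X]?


E[X] = n*p = 95 * 0.17 = 16.15

16.15


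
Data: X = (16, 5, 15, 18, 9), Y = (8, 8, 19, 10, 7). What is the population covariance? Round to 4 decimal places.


Cov = (1/n)*sum((xi-xbar)(yi-ybar))
n = 5, xbar = 63/5 = 12.6, ybar = 52/5 = 10.4
sum((xi-xbar)(yi-ybar)) = 40.8
Cov = 40.8 / 5 = 8.16

8.1600


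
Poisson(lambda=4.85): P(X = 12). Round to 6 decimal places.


P = e^(-lam) * lam^k / k!
e^(-4.85) ≈ 0.007828378
lam^k = 4.85^12 ≈ 169395107.664902
k! = 12! = 479001600
P = 0.007828378 * 169395107.664902 / 479001600 ≈ 0.002768

0.002768


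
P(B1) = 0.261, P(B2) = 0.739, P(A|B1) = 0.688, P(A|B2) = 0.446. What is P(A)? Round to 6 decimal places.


P(A) = P(A|B1)*P(B1) + P(A|B2)*P(B2)
P(A|B1)*P(B1) = 0.688 * 0.261 = 0.179568
P(A|B2)*P(B2) = 0.446 * 0.739 = 0.329594
P(A) = 0.179568 + 0.329594 = 0.509162

0.509162


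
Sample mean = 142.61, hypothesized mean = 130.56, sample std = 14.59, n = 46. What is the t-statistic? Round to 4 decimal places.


t = (xbar - mu0) / (s/sqrt(n))
xbar - mu0 = 142.61 - 130.56 = 12.05
sqrt(46) ≈ 6.78232998
s/sqrt(n) = 14.59 / 6.78232998 ≈ 2.15117814
t = 12.05 / 2.15117814 ≈ 5.601582

5.6016


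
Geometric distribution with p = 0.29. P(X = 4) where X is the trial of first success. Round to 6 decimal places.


P = (1-p)^(k-1) * p
(1-p)^(k-1) = 0.71^3 = 0.357911
P = 0.357911 * 0.29 ≈ 0.1037942

0.103794


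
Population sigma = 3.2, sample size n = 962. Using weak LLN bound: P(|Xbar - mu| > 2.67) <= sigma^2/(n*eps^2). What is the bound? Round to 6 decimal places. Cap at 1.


bound = min(1, sigma^2/(n*eps^2))
sigma^2 = 3.2^2 = 10.24
n*eps^2 = 962 * 2.67^2 = 962 * 7.1289 = 6858.0018
sigma^2/(n*eps^2) = 10.24 / 6858.0018 ≈ 0.00149315

0.001493


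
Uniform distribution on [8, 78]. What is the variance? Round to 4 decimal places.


Var = (b-a)^2 / 12
(b-a)^2 = (78 - 8)^2 = 4900
Var = 4900/12 ≈ 408.333333

408.3333


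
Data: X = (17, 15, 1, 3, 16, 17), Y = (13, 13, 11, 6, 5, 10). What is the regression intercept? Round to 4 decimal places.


a = ybar - b*xbar, where b = sum((xi-xbar)(yi-ybar)) / sum((xi-xbar)^2)
n = 6, xbar = 69/6 = 11.5, ybar = 58/6 = 29/3 ≈ 9.666667
Sxy = sum((xi-xbar)(yi-ybar)) = 28
Sxx = sum((xi-xbar)^2) = 275.5
b = Sxy / Sxx = 56/551 ≈ 0.101633
a = 9.666667 - 0.101633 * 11.5 = 14047/1653 ≈ 8.497883

8.4979


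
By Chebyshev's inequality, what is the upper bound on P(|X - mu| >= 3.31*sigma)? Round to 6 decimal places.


P <= 1/k^2
k^2 = 3.31^2 = 10.9561
1/k^2 = 1 / 10.9561 ≈ 0.09127335

0.091273


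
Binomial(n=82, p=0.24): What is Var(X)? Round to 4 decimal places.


Var = n*p*(1-p) = 82 * 0.24 * 0.76 = 14.9568

14.9568


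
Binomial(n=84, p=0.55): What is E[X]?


E[X] = n*p = 84 * 0.55 = 46.2

46.2


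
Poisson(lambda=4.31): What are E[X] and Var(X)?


E[X] = Var(X) = lambda = 4.31

4.31, 4.31


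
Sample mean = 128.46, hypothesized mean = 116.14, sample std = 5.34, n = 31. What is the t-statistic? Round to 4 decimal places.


t = (xbar - mu0) / (s/sqrt(n))
xbar - mu0 = 128.46 - 116.14 = 12.32
sqrt(31) ≈ 5.56776436
s/sqrt(n) = 5.34 / 5.56776436 ≈ 0.95909231
t = 12.32 / 0.95909231 ≈ 12.845479

12.8455


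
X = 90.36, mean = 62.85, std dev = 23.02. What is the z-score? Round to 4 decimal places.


z = (X - mu) / sigma
X - mu = 90.36 - 62.85 = 27.51
z = 27.51 / 23.02 = 2751/2302 ≈ 1.195048

1.1950


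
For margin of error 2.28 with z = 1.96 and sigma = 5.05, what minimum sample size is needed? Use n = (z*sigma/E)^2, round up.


z*sigma/E = 1.96 * 5.05 / 2.28 = 4949/1140 ≈ 4.341228
(z*sigma/E)^2 ≈ 18.846261
round up: n = 19

19


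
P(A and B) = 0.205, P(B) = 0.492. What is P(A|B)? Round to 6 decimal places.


P(A|B) = P(A and B) / P(B) = 0.205 / 0.492 = 5/12 ≈ 0.41666667

0.416667


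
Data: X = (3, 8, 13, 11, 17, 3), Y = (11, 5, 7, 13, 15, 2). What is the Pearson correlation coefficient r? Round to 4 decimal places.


r = sum((xi-xbar)(yi-ybar)) / sqrt(sum((xi-xbar)^2) * sum((yi-ybar)^2))
n = 6, xbar = 55/6 ≈ 9.166667, ybar = 53/6 ≈ 8.833333
Sxy = sum((xi-xbar)(yi-ybar)) = 493/6 ≈ 82.166667
Sxx = sum((xi-xbar)^2) = 941/6 ≈ 156.833333
Syy = sum((yi-ybar)^2) = 749/6 ≈ 124.833333
sqrt(Sxx*Syy) ≈ 139.921506
r = Sxy / sqrt(Sxx*Syy) = 82.166667 / 139.921506 ≈ 0.587234

0.5872


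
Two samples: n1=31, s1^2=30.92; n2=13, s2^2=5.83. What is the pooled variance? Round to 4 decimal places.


sp^2 = ((n1-1)*s1^2 + (n2-1)*s2^2)/(n1+n2-2)
(n1-1)*s1^2 = 30 * 30.92 = 927.6
(n2-1)*s2^2 = 12 * 5.83 = 69.96
numerator = 927.6 + 69.96 = 997.56
n1+n2-2 = 42
sp^2 = 997.56 / 42 = 8313/350 ≈ 23.751429

23.7514


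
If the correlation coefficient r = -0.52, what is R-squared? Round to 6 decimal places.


R^2 = r^2 = (-0.52)^2 = 0.2704

0.270400
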